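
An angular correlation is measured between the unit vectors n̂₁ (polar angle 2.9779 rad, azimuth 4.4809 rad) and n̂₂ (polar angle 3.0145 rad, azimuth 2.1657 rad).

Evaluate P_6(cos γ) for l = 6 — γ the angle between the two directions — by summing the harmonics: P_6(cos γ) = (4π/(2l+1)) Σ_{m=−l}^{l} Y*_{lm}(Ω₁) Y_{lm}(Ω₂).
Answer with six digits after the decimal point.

0.380313

Term-by-term m-sum for l=6 (normalisation 4π/13 = 0.966644):
  m=-6: Y*=-0.000002+0.000009i  Y=+0.000002-0.000001i  product +0.000000+0.000000i
  m=-5: Y*=+0.000174+0.000076i  Y=+0.000009-0.000054i  product +0.000000-0.000000i
  m=-4: Y*=+0.001468-0.001952i  Y=-0.000654-0.000625i  product -0.000002+0.000000i
  m=-3: Y*=-0.013720-0.016473i  Y=-0.010059+0.002185i  product +0.000174+0.000136i
  m=-2: Y*=-0.114137+0.056973i  Y=-0.029647+0.074013i  product -0.000833-0.010137i
  m=-1: Y*=+0.107401+0.455640i  Y=+0.215687+0.318742i  product -0.122067+0.132509i
  m=+0: Y*=+0.750162-0.000000i  Y=+0.851672+0.000000i  product +0.638892+0.000000i
  m=+1: Y*=-0.107401+0.455640i  Y=-0.215687+0.318742i  product -0.122067-0.132509i
  m=+2: Y*=-0.114137-0.056973i  Y=-0.029647-0.074013i  product -0.000833+0.010137i
  m=+3: Y*=+0.013720-0.016473i  Y=+0.010059+0.002185i  product +0.000174-0.000136i
  m=+4: Y*=+0.001468+0.001952i  Y=-0.000654+0.000625i  product -0.000002-0.000000i
  m=+5: Y*=-0.000174+0.000076i  Y=-0.000009-0.000054i  product +0.000000+0.000000i
  m=+6: Y*=-0.000002-0.000009i  Y=+0.000002+0.000001i  product +0.000000-0.000000i
Accumulated sum +0.393437+0.000000i; after 4π/(2l+1) scaling, +0.380313+0.000000i ⇒ P_6 = 0.380313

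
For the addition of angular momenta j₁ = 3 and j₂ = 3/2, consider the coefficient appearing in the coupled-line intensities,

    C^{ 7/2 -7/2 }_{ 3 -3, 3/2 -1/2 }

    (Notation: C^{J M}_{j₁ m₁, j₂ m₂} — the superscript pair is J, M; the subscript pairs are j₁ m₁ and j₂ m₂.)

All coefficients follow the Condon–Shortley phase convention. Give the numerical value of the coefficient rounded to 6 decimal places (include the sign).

j₁+j₂−J=1  J+j₁−j₂=5  J−j₁+j₂=2  j₁+j₂+J+1=9
(j₁±m₁, j₂±m₂, J±M) = (0,6,1,2,0,7)
P² = 38400
sum k=1..1:
  [1] −1/240 = -1/240
S = -1/240
C² = P²·S² = 2/3 ; C = -0.816497

−√(2/3) ≈ -0.816497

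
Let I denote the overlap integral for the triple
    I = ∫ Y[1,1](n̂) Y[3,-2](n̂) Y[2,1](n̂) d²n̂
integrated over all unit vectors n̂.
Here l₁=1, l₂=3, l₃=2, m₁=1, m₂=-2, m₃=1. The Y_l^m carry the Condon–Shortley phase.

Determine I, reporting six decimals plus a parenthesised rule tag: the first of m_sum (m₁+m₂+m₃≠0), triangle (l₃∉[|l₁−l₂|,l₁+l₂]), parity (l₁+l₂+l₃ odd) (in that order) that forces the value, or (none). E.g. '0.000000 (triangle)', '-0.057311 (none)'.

0.261169 (none)

Checks pass: Σm=0; 6 even; l₃=2∈[2,4].
(2·1+1)(2·3+1)(2·2+1) = 105
Δ: 2! 0! 4! / 7! → 1/105
sum: t=1:−1/4 = -1/4
3j²(1 3 2; 0 0 0) = Δ·Π!·Σ² = 3/35  (sign -1)
sum: t=0:+1/12 = 1/12
3j²(1 3 2; 1 -2 1) = Δ·Π!·Σ² = 2/21  (sign -1)
combine: 4πI² = 105·3/35·2/21 = 6/7
take √, sign +1: I = 0.26116903
No selection rule forces the value: the integral is nonzero (none).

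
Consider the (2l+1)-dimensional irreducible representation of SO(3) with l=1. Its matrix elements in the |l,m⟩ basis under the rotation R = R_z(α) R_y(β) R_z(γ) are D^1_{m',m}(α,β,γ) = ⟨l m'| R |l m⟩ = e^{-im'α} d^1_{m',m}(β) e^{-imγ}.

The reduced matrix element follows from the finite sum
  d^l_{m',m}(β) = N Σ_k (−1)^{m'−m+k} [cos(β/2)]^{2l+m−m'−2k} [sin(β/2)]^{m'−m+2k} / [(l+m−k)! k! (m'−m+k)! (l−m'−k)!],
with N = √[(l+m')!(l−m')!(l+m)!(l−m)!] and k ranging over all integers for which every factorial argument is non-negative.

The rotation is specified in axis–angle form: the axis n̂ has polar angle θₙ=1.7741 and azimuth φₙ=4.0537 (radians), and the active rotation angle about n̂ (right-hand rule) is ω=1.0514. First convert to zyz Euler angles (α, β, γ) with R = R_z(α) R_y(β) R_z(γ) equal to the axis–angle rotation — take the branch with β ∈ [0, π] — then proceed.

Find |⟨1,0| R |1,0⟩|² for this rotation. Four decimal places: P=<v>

P=0.2672

Axis–angle → zyz. n̂ = (sinθₙcosφₙ, sinθₙsinφₙ, cosθₙ) = (-0.599475, -0.774509, -0.201906), ω = 1.0514.
R = I cosω + sinω [n̂]ₓ + (1−cosω) n̂n̂ᵀ gives
  R = [+0.677351, +0.409120, -0.611406; +0.058563, +0.798474, +0.599174; +0.733326, -0.441657, +0.516888]
β = atan2(√(R₁₃²+R₂₃²), R₃₃) = 1.027585; α = atan2(R₂₃, R₁₃) mod 2π = 2.366298; γ = atan2(R₃₂, −R₃₁) mod 2π = 3.683676
Split into d^1_{0,0}(β=1.0276) × two z-phases.
With c≡cos(β/2)=0.870887 and s≡sin(β/2)=0.491484, N=[1·1·1·1]^{1/2}=1.000000
k: max(0,(0)−(0))=0 … min(1+(0),1−(0))=1
  k=0: (−1)^0·1.0000/(1)·0.8709^2·0.4915^0 = +0.758444
  k=1: (−1)^1·1.0000/(1)·0.8709^0·0.4915^2 = -0.241556
d^1_{0,0}(1.0276) = +0.758444 -0.241556 = +0.516888
|D^1_{0,0}|² = |d^1_{0,0}(β)|² = (+0.516888)² = 0.267173 (the z-rotation phases have unit modulus)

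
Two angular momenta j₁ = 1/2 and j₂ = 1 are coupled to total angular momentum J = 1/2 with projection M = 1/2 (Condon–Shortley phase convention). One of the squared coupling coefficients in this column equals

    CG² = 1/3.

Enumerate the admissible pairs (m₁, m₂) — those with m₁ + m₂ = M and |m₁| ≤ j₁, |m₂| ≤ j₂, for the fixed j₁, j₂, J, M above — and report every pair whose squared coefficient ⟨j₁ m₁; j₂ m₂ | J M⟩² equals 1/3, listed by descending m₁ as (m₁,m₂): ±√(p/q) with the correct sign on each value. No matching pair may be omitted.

Admissible pairs with m₁+m₂ = M = 1/2: (-1/2,1), (1/2,0)
  (m₁,m₂)=(1/2,0): CG² = 1/3, CG = +√(1/3)   ← matches the target
  (m₁,m₂)=(-1/2,1): CG² = 2/3, CG = −√(2/3)
Pairs with CG² = 1/3: (1/2,0): +√(1/3)

(1/2,0): +√(1/3)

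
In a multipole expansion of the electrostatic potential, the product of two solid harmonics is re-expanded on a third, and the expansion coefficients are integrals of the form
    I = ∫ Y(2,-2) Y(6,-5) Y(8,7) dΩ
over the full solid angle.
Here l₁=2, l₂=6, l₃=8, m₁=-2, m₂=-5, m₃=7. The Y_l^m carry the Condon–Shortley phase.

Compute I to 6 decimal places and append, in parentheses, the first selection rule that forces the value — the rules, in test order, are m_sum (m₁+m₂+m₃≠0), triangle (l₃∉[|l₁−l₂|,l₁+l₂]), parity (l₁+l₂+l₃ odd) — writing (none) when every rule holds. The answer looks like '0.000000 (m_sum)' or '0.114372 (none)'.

m-sum 0 ✓  L=16 even ✓  4≤8≤8 ✓
Π(2lᵢ+1) = 5×13×17 = 1105
triangle coeff Δ(2,6,8) = 1/30940
Σ_t [0,0]: t=0:+1/2073600 = 1/2073600
(3j)²=28/1105 [(2 6 8; 0 0 0)], sign=+1
Σ_t [0,0]: t=0:+1/958003200 = 1/958003200
(3j)²=3/68 [(2 6 8; -2 -5 7)], sign=-1
⇒ 4πI² = 21/17
I = (-1)√(21/17/(4π)) = -0.31353083
No selection rule forces the value: the integral is nonzero (none).

-0.313531 (none)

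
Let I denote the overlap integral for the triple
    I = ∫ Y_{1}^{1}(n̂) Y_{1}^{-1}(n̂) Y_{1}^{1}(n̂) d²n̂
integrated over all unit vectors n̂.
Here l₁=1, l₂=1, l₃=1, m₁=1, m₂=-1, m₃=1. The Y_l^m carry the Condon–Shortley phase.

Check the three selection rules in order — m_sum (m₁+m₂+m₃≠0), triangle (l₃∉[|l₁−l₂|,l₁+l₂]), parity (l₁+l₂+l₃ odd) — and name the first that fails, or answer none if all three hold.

m_sum

Σmᵢ = 1  ✗
l₃∈[|l₁−l₂|,l₁+l₂]=[0,2], have l₃=1
Σlᵢ = 3 ⇒ odd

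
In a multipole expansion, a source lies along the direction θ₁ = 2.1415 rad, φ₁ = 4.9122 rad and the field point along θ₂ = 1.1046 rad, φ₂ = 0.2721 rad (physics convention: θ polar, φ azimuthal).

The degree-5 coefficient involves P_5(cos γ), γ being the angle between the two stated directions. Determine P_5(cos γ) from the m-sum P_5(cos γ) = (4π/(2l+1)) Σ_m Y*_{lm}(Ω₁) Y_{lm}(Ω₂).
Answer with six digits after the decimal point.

-0.345824

Expand P_5 via completeness: Σ_{m} conj(Y_{5,m}) at Ω₁ times Y_{5,m} at Ω₂ —
  [-5]  conj(Y_{5,-5})(Ω₁) = +0.164718-0.105984i ; Y_{5,-5}(Ω₂) = +0.055108-0.258176i ; Δ = -0.018285-0.048367i
  [-4]  conj(Y_{5,-4})(Ω₁) = -0.277245-0.285031i ; Y_{5,-4}(Ω₂) = +0.194872-0.372135i ; Δ = -0.160097+0.047628i
  [-3]  conj(Y_{5,-3})(Ω₁) = -0.189186+0.276869i ; Y_{5,-3}(Ω₂) = +0.138221-0.147039i ; Δ = +0.014561+0.066087i
  [-2]  conj(Y_{5,-2})(Ω₁) = -0.074344-0.031399i ; Y_{5,-2}(Ω₂) = -0.204837+0.123958i ; Δ = +0.019121-0.002784i
  [-1]  conj(Y_{5,-1})(Ω₁) = -0.069394+0.342665i ; Y_{5,-1}(Ω₂) = -0.267682+0.074689i ; Δ = -0.007018-0.096908i
  [+0]  conj(Y_{5,0})(Ω₁) = +0.003989-0.000000i ; Y_{5,0}(Ω₂) = +0.180243+0.000000i ; Δ = +0.000719+0.000000i
  [+1]  conj(Y_{5,1})(Ω₁) = +0.069394+0.342665i ; Y_{5,1}(Ω₂) = +0.267682+0.074689i ; Δ = -0.007018+0.096908i
  [+2]  conj(Y_{5,2})(Ω₁) = -0.074344+0.031399i ; Y_{5,2}(Ω₂) = -0.204837-0.123958i ; Δ = +0.019121+0.002784i
  [+3]  conj(Y_{5,3})(Ω₁) = +0.189186+0.276869i ; Y_{5,3}(Ω₂) = -0.138221-0.147039i ; Δ = +0.014561-0.066087i
  [+4]  conj(Y_{5,4})(Ω₁) = -0.277245+0.285031i ; Y_{5,4}(Ω₂) = +0.194872+0.372135i ; Δ = -0.160097-0.047628i
  [+5]  conj(Y_{5,5})(Ω₁) = -0.164718-0.105984i ; Y_{5,5}(Ω₂) = -0.055108-0.258176i ; Δ = -0.018285+0.048367i
Accumulated sum -0.302718+0.000000i; after 4π/(2l+1) scaling, -0.345824+0.000000i ⇒ P_5 = -0.345824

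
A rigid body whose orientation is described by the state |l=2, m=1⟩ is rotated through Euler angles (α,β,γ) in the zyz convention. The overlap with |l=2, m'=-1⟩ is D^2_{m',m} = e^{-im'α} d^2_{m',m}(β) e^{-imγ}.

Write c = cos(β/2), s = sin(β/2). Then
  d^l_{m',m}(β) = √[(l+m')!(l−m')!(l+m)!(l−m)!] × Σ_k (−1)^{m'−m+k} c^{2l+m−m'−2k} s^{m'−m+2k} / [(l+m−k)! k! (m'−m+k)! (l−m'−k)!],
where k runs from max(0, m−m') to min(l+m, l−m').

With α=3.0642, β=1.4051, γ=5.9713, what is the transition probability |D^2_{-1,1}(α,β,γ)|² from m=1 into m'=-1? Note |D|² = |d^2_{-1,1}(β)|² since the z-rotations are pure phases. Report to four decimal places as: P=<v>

D^2_{-1,1}(3.0642,1.4051,5.9713) = e^{-i·-1·3.0642}·d^2_{-1,1}(1.4051)·e^{-i·1·5.9713}. Compute d first:
With c≡cos(β/2)=0.763197 and s≡sin(β/2)=0.646166, N=[1·6·6·1]^{1/2}=6.000000
The bounds max(0,m−m')=2 and min(l+m,l−m')=3 give 2 terms
  k=2: (−1)^0·6.0000/(2)·0.7632^2·0.6462^2 = +0.729596
  k=3: (−1)^1·6.0000/(6)·0.7632^0·0.6462^4 = -0.174332
d^2_{-1,1}(1.4051) = +0.729596 -0.174332 = +0.555265
|D^2_{-1,1}|² = |d^2_{-1,1}(β)|² = (+0.555265)² = 0.308319 (the z-rotation phases have unit modulus)

P=0.3083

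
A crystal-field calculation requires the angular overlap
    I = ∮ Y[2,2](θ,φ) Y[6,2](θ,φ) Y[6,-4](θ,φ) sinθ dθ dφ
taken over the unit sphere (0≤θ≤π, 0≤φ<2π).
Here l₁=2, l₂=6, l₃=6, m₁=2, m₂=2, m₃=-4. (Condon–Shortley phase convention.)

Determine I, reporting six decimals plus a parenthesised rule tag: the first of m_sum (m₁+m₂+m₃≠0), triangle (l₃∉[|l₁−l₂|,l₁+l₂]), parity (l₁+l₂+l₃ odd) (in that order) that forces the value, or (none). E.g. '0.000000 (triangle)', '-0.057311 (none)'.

Checks pass: Σm=0; 14 even; l₃=6∈[4,8].
(2·2+1)(2·6+1)(2·6+1) = 845
Δ: 2! 2! 10! / 15! → 1/90090
sum: t=0:+1/69120 t=1:−1/14400 t=2:+1/69120 = -7/172800
3j²(2 6 6; 0 0 0) = Δ·Π!·Σ² = 14/715  (sign -1)
sum: t=0:+1/322560 = 1/322560
3j²(2 6 6; 2 2 -4) = Δ·Π!·Σ² = 18/1001  (sign +1)
combine: 4πI² = 845·14/715·18/1001 = 36/121
take √, sign -1: I = -0.15386989
No selection rule forces the value: the integral is nonzero (none).

-0.153870 (none)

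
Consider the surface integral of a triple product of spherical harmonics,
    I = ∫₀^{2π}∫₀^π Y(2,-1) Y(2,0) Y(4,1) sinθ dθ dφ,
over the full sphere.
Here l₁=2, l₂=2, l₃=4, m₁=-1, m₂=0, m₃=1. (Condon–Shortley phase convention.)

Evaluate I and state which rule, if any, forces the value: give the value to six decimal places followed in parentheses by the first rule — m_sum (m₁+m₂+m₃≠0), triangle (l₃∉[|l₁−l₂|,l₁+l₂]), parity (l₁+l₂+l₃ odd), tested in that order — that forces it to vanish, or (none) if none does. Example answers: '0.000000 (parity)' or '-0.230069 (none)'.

Rules hold: Σm=0, L=8 even, 0≤4≤4.
N = 5·5·9 = 225
Δ = 0!·4!·4!/9! = 1/630
Racah Σ t=0..0: t=0:+1/16 = 1/16
⇒ 3j(2 2 4; 0 0 0)² = 2/35, sgn +1
Racah Σ t=0..0: t=0:+1/24 = 1/24
⇒ 3j(2 2 4; -1 0 1)² = 1/21, sgn -1
4πI² = N·(3j₀)²·(3jₘ)² = 30/49
I = -1·√(0.612245/4π) = -0.22072812
No selection rule forces the value: the integral is nonzero (none).

-0.220728 (none)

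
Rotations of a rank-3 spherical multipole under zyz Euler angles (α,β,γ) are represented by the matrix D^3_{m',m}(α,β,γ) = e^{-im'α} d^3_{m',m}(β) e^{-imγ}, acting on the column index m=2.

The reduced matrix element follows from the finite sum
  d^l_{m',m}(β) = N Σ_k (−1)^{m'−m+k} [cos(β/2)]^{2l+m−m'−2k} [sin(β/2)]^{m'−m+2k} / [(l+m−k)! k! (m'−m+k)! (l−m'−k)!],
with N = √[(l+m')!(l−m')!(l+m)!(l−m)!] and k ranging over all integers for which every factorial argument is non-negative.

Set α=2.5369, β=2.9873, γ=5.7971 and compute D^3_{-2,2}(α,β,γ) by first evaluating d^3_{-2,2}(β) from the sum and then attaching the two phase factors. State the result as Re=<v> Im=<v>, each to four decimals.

Re=-0.9263 Im=0.2239

D^3_{-2,2}(2.5369,2.9873,5.7971) = e^{-i·-2·2.5369}·d^3_{-2,2}(2.9873)·e^{-i·2·5.7971}. Compute d first:
c=cos(2.987300/2)=0.077070, s=sin(2.987300/2)=0.997026; N=√[1·120·120·1]=120.000000
The bounds max(0,m−m')=4 and min(l+m,l−m')=5 give 2 terms
  k=4: (−1)^0·120.0000/(24)·0.0771^2·0.9970^4 = +0.029347
  k=5: (−1)^1·120.0000/(120)·0.0771^0·0.9970^6 = -0.982286
d^3_{-2,2}(2.9873) = +0.029347 -0.982286 = -0.952939
Attach z-rotation phases: D = e^{-i(-2)(2.5369)}·(-0.952939)·e^{-i(2)(5.7971)} = -0.926253+0.223937i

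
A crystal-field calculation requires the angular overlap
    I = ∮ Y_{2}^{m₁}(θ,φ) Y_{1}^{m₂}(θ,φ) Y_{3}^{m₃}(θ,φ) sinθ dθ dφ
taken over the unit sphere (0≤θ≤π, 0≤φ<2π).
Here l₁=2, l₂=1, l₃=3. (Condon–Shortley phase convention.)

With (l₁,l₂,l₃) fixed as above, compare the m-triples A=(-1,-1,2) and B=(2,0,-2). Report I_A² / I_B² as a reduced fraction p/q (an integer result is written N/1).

2/1

l's match ⇒ only the (l;m) 3-j factors differ between A and B.
A: triangle coeff Δ(2,1,3) = 1/105; Σ_t [0,0]: t=0:+1/12 = 1/12; (3j)²=2/21 [(2 1 3; -1 -1 2)], sign=-1
B: triangle coeff Δ(2,1,3) = 1/105; Σ_t [0,0]: t=0:+1/24 = 1/24; (3j)²=1/21 [(2 1 3; 2 0 -2)], sign=-1
I_A²/I_B² = (2/21)/(1/21) = 2/1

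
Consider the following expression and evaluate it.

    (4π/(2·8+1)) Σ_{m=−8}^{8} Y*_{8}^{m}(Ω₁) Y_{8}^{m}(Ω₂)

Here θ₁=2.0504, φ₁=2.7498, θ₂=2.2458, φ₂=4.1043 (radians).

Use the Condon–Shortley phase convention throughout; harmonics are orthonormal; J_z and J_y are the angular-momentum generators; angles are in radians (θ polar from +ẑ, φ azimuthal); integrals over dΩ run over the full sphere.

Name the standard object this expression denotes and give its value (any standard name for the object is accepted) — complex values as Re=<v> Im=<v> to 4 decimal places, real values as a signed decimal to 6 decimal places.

Legendre polynomial (addition theorem), -0.218672

This sum is the spherical-harmonic addition theorem: it equals the Legendre polynomial P_l(cos γ) of the angle γ between the two directions.
Addition theorem: P_8(cos γ) = (4π/17) Σ_m Y*_{lm}(Ω₁) Y_{lm}(Ω₂), m = −8…8:
  m=-8: Y*=-0.197808-0.001434i  Y=+0.010793-0.070308i  product -0.002236+0.013892i
  m=-7: Y*=-0.379202-0.159897i  Y=+0.204497-0.100242i  product -0.093574+0.005313i
  m=-6: Y*=-0.283156-0.286253i  Y=+0.361934+0.201000i  product -0.044947-0.160519i
  m=-5: Y*=-0.015121-0.036979i  Y=+0.042522+0.418965i  product +0.014850-0.007908i
  m=-4: Y*=-0.001208+0.333041i  Y=-0.072372+0.062109i  product -0.020598-0.024178i
  m=-3: Y*=-0.083237+0.199417i  Y=+0.303192+0.078539i  product -0.040899+0.053924i
  m=-2: Y*=+0.166144-0.165543i  Y=+0.095864+0.258903i  product +0.058787+0.027146i
  m=-1: Y*=+0.247828-0.102391i  Y=+0.113385-0.162891i  product +0.011421-0.051979i
  m=+0: Y*=-0.198386-0.000000i  Y=+0.309663+0.000000i  product -0.061433-0.000000i
  m=+1: Y*=-0.247828-0.102391i  Y=-0.113385-0.162891i  product +0.011421+0.051979i
  m=+2: Y*=+0.166144+0.165543i  Y=+0.095864-0.258903i  product +0.058787-0.027146i
  m=+3: Y*=+0.083237+0.199417i  Y=-0.303192+0.078539i  product -0.040899-0.053924i
  m=+4: Y*=-0.001208-0.333041i  Y=-0.072372-0.062109i  product -0.020598+0.024178i
  m=+5: Y*=+0.015121-0.036979i  Y=-0.042522+0.418965i  product +0.014850+0.007908i
  m=+6: Y*=-0.283156+0.286253i  Y=+0.361934-0.201000i  product -0.044947+0.160519i
  m=+7: Y*=+0.379202-0.159897i  Y=-0.204497-0.100242i  product -0.093574-0.005313i
  m=+8: Y*=-0.197808+0.001434i  Y=+0.010793+0.070308i  product -0.002236-0.013892i
Accumulated sum -0.295823-0.000000i; after 4π/(2l+1) scaling, -0.218672-0.000000i ⇒ P_8 = -0.218672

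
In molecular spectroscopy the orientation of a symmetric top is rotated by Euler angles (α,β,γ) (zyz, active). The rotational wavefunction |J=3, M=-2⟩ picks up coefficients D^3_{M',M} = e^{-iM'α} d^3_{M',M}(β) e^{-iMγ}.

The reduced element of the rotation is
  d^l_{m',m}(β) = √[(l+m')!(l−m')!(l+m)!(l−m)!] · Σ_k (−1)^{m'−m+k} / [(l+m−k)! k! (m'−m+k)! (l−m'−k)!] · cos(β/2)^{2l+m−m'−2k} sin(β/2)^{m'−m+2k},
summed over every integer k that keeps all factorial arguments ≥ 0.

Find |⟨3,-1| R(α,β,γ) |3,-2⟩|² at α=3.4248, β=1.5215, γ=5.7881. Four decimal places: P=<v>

P=0.1246

Split into d^3_{-1,-2}(β=1.5215) × two z-phases.
Half-angle: c=0.724319, s=0.689465. N=√(2·24·1·120)=75.894664
k∈{0,1} keeps every argument non-negative
  k=0: (−1)^1·75.8947/(24)·0.7243^5·0.6895^1 = -0.434672
  k=1: (−1)^2·75.8947/(12)·0.7243^3·0.6895^3 = +0.787692
d^3_{-1,-2}(1.5215) = -0.434672 +0.787692 = +0.353020
|D^3_{-1,-2}|² = |d^3_{-1,-2}(β)|² = (+0.353020)² = 0.124623 (the z-rotation phases have unit modulus)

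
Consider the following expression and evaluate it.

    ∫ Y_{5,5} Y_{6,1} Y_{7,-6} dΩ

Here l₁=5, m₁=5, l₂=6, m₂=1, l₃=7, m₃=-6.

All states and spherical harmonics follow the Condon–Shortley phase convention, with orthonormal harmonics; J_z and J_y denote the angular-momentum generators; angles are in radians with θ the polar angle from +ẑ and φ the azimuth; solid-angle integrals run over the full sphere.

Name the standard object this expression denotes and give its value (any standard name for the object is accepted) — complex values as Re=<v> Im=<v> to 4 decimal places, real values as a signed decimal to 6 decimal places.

This is a Gaunt coefficient — the integral of a triple product of spherical harmonics over the sphere.
m-sum 0 ✓  L=18 even ✓  1≤7≤11 ✓
Π(2lᵢ+1) = 11×13×15 = 2145
triangle coeff Δ(5,6,7) = 1/174594420
Σ_t [0,4]: t=0:+1/4147200 t=1:−1/207360 t=2:+1/82944 t=3:−1/207360 t=4:+1/4147200 = 1/345600
(3j)²=420/46189 [(5 6 7; 0 0 0)], sign=-1
Σ_t [0,0]: t=0:+1/87091200 = 1/87091200
(3j)²=10/969 [(5 6 7; 5 1 -6)], sign=-1
⇒ 4πI² = 21000/104329
I = (+1)√(21000/104329/(4π)) = 0.12656167

Gaunt coefficient, +0.126562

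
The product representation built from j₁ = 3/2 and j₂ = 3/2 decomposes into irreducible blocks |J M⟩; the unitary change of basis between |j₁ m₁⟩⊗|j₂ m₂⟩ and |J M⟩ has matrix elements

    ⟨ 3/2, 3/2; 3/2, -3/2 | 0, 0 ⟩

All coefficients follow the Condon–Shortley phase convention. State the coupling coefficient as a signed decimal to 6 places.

triangle: 3!×0!×0!/4! = 6/24
(j±m)!: 3!×0!×0!×3!×0!×0! = 36
prefactor² = (2J+1)×Δ×N² = 9
  k=0: +1/(0!×3!×0!×0!×0!×0!) = 1/6
Σ = 1/6  ⇒  CG² = 9×(1/6)² = 1/4
CG = +√(1/4) = +0.500000

+√(1/4) = +0.500000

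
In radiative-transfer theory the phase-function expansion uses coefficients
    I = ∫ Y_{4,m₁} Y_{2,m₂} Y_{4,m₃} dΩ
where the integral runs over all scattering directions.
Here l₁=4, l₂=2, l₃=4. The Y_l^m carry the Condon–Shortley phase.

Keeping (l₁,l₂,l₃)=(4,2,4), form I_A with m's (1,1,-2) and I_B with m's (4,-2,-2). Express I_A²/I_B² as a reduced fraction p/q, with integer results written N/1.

81/56

l's match ⇒ only the (l;m) 3-j factors differ between A and B.
A: triangle coeff Δ(4,2,4) = 1/13860; Σ_t [1,2]: t=1:−1/96 t=2:+1/240 = -1/160; (3j)²=27/1540 [(4 2 4; 1 1 -2)], sign=-1
B: triangle coeff Δ(4,2,4) = 1/13860; Σ_t [0,0]: t=0:+1/2880 = 1/2880; (3j)²=2/165 [(4 2 4; 4 -2 -2)], sign=+1
I_A²/I_B² = (27/1540)/(2/165) = 81/56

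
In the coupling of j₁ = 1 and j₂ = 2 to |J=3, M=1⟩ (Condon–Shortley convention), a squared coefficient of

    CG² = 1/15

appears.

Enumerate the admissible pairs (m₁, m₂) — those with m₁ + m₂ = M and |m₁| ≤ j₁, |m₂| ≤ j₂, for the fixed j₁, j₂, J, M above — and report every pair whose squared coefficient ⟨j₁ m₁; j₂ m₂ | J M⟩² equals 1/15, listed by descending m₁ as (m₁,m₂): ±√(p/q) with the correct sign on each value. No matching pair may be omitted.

(-1,2): +√(1/15)

Admissible pairs with m₁+m₂ = M = 1: (-1,2), (0,1), (1,0)
  (m₁,m₂)=(1,0): CG² = 2/5, CG = +√(2/5)
  (m₁,m₂)=(0,1): CG² = 8/15, CG = +√(8/15)
  (m₁,m₂)=(-1,2): CG² = 1/15, CG = +√(1/15)   ← matches the target
Pairs with CG² = 1/15: (-1,2): +√(1/15)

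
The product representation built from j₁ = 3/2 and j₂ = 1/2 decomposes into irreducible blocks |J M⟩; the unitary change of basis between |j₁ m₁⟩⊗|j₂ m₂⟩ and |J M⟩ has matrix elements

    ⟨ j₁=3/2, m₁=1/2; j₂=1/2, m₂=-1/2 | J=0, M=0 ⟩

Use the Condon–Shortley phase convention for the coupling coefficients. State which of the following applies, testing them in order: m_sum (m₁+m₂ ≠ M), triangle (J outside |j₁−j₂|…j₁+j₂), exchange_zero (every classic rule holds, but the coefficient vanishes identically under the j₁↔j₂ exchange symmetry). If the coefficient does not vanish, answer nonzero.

m-sum: m₁+m₂ = 1/2+(-1/2) = 0, M = 0  ✓
triangle: need |j₁−j₂| ≤ J ≤ j₁+j₂, i.e. J ∈ [1, 2]; J = 0 is outside ✗ ⇒ coefficient is 0

triangle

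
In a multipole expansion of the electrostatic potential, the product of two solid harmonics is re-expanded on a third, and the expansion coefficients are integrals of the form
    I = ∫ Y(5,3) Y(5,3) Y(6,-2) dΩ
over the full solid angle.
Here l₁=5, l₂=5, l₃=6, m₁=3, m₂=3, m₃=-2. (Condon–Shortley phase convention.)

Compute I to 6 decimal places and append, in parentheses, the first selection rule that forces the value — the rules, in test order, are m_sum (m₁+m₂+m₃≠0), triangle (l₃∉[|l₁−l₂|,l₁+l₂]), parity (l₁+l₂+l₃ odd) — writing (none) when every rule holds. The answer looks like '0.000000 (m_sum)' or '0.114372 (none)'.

m-sum = 3 + 3 − 2 = 4 ≠ 0 ⇒ I = 0

0.000000 (m_sum)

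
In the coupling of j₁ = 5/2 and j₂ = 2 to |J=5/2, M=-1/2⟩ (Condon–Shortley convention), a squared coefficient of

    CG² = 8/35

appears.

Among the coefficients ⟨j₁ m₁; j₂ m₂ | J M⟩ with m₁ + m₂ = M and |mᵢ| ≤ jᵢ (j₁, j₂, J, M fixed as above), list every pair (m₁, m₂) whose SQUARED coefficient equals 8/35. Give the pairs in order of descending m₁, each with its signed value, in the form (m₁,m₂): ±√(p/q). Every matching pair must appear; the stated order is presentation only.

(-1/2,0): −√(8/35)

Admissible pairs with m₁+m₂ = M = -1/2: (-5/2,2), (-3/2,1), (-1/2,0), (1/2,-1), (3/2,-2)
  (m₁,m₂)=(3/2,-2): CG² = 27/70, CG = +√(27/70)
  (m₁,m₂)=(1/2,-1): CG² = 0/1, CG = 0
  (m₁,m₂)=(-1/2,0): CG² = 8/35, CG = −√(8/35)   ← matches the target
  (m₁,m₂)=(-3/2,1): CG² = 6/35, CG = +√(6/35)
  (m₁,m₂)=(-5/2,2): CG² = 3/14, CG = +√(3/14)
Pairs with CG² = 8/35: (-1/2,0): −√(8/35)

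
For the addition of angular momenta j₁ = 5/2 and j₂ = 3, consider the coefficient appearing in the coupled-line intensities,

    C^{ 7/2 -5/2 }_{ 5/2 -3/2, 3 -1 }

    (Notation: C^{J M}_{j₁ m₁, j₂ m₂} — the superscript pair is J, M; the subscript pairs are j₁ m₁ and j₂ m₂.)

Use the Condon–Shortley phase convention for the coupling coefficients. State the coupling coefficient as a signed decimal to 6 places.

triangle: 2!*3!*4!/10! = 288/3628800
(j±m)!: 1!*4!*2!*4!*1!*6! = 829440
prefactor² = (2J+1)*Δ*N² = 18432/35
  k=1: −1/(1!*1!*3!*1!*0!*3!) = -1/36
  k=2: +1/(2!*0!*2!*0!*1!*4!) = 1/96
Σ = -5/288  ⇒  CG² = 18432/35*(-5/288)² = 10/63
CG = −√(10/63) = -0.398410

−√(10/63) ≈ -0.398410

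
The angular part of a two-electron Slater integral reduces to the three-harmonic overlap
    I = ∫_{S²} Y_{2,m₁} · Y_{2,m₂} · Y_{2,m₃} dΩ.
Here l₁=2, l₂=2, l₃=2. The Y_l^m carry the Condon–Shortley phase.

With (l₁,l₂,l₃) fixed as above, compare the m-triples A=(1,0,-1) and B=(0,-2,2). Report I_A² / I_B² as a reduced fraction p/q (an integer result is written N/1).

1/4

Shared (l₁,l₂,l₃)=(2,2,2): N and (l;000)² cancel in I_A²/I_B².
A: Δ = 2!·2!·2!/7! = 1/630; Racah Σ t=0..1: t=0:+1/4 t=1:−1/2 = -1/4; ⇒ 3j(2 2 2; 1 0 -1)² = 1/70, sgn +1
B: Δ = 2!·2!·2!/7! = 1/630; Racah Σ t=0..0: t=0:+1/8 = 1/8; ⇒ 3j(2 2 2; 0 -2 2)² = 2/35, sgn +1
I_A²/I_B² = (1/70)/(2/35) = 1/4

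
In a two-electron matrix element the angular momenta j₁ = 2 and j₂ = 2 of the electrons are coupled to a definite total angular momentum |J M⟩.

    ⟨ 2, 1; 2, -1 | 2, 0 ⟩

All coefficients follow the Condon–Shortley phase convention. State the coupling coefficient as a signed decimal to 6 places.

+0.267261

j₁+j₂−J=2  J+j₁−j₂=2  J−j₁+j₂=2  j₁+j₂+J+1=7
(j₁±m₁, j₂±m₂, J±M) = (3,1,1,3,2,2)
P² = 8/7
sum k=0..1:
  [0] +1/2 = 1/2
  [1] −1/4 = -1/4
S = 1/4
C² = P²·S² = 1/14 ; C = +0.267261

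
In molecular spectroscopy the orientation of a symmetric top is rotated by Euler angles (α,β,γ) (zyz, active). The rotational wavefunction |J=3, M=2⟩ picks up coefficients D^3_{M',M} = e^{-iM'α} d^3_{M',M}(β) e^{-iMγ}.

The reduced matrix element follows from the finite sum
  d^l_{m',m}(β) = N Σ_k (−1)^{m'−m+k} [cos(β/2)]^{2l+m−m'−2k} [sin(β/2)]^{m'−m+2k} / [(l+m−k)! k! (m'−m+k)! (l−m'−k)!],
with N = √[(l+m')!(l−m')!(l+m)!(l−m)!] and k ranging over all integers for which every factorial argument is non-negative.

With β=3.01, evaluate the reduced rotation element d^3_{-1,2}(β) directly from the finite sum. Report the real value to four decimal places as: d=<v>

d^3_{-1,2}(β=3.0100) via the finite sum:
Half-angle: c=0.065749, s=0.997836. N=√(2·24·120·1)=75.894664
k∈{3,4} keeps every argument non-negative
  k=3: (−1)^0·75.8947/(12)·0.0657^3·0.9978^3 = +0.001786
  k=4: (−1)^1·75.8947/(24)·0.0657^1·0.9978^5 = -0.205676
d^3_{-1,2}(3.0100) = +0.001786 -0.205676 = -0.203890

d=-0.2039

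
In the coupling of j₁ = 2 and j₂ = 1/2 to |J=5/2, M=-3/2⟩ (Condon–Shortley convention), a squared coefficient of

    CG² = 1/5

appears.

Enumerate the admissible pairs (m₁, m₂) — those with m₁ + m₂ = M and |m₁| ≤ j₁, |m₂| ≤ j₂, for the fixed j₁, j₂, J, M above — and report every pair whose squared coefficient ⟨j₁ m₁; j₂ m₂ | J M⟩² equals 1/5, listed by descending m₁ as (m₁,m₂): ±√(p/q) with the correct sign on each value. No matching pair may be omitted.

Admissible pairs with m₁+m₂ = M = -3/2: (-2,1/2), (-1,-1/2)
  (m₁,m₂)=(-1,-1/2): CG² = 4/5, CG = +√(4/5)
  (m₁,m₂)=(-2,1/2): CG² = 1/5, CG = +√(1/5)   ← matches the target
Pairs with CG² = 1/5: (-2,1/2): +√(1/5)

(-2,1/2): +√(1/5)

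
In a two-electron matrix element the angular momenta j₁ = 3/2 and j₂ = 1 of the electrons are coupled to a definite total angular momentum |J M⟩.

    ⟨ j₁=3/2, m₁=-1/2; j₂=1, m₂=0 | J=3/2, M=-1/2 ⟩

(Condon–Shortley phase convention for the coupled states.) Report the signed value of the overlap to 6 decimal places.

√[4·1!2!1!/5! · 1!2!1!1!1!2!] = √(4/15)
  +(−1)^0/∏(0,1,2,1,0,0)! = 1/2  (running 1/2)
  +(−1)^1/∏(1,0,1,0,1,1)! = -1  (running -1/2)
⟨..|..⟩ = √(4/15)·(-1/2) = -0.258199

-0.258199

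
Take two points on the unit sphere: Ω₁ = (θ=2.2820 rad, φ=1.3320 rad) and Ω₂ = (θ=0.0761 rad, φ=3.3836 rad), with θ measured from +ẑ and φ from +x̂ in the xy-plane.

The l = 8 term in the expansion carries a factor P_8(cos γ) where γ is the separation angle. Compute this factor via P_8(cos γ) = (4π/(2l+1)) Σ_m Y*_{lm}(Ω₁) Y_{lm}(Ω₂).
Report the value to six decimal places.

0.318086

Expand P_8 via completeness: Σ_{m} conj(Y_{8,m}) at Ω₁ times Y_{8,m} at Ω₂ —
  m=-8: Y*=(-0.018627, -0.052729)  Y=(-0.000000, -0.000000)  product (-0.000000, 0.000000)
  m=-7: Y*=(0.191757, -0.019391)  Y=(0.000000, 0.000000)  product (0.000000, 0.000000)
  m=-6: Y*=(-0.052780, 0.379980)  Y=(0.000000, -0.000001)  product (0.000000, 0.000000)
  m=-5: Y*=(-0.417644, -0.165272)  Y=(-0.000009, 0.000023)  product (0.000007, -0.000008)
  m=-4: Y*=(0.110817, -0.156675)  Y=(0.000252, -0.000367)  product (-0.000029, -0.000080)
  m=-3: Y*=(-0.162439, -0.186562)  Y=(-0.004494, 0.003989)  product (0.001474, 0.000190)
  m=-2: Y*=(0.302300, -0.156457)  Y=(0.051143, -0.026887)  product (0.011254, -0.016130)
  m=-1: Y*=(-0.023649, -0.097143)  Y=(-0.346075, 0.085427)  product (0.016483, 0.031599)
  m=+0: Y*=(0.355932, -0.000000)  Y=(1.044957, 0.000000)  product (0.371933, 0.000000)
  m=+1: Y*=(0.023649, -0.097143)  Y=(0.346075, 0.085427)  product (0.016483, -0.031599)
  m=+2: Y*=(0.302300, 0.156457)  Y=(0.051143, 0.026887)  product (0.011254, 0.016130)
  m=+3: Y*=(0.162439, -0.186562)  Y=(0.004494, 0.003989)  product (0.001474, -0.000190)
  m=+4: Y*=(0.110817, 0.156675)  Y=(0.000252, 0.000367)  product (-0.000029, 0.000080)
  m=+5: Y*=(0.417644, -0.165272)  Y=(0.000009, 0.000023)  product (0.000007, 0.000008)
  m=+6: Y*=(-0.052780, -0.379980)  Y=(0.000000, 0.000001)  product (0.000000, -0.000000)
  m=+7: Y*=(-0.191757, -0.019391)  Y=(-0.000000, 0.000000)  product (0.000000, -0.000000)
  m=+8: Y*=(-0.018627, 0.052729)  Y=(-0.000000, 0.000000)  product (-0.000000, -0.000000)
Total Σ_m = (0.430312, -0.000000). Multiply by 0.739198: (0.318086, -0.000000). P_8(cos γ) = 0.318086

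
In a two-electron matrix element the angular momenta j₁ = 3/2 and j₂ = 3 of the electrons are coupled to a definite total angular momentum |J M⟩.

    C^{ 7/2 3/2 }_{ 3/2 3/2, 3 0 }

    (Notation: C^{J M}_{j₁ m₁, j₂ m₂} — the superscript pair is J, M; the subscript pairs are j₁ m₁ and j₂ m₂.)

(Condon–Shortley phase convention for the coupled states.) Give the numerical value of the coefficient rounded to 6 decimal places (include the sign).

+√(10/21) ≈ +0.690066

√[8·1!2!5!/9! · 3!0!3!3!5!2!] = √(1920/7)
  +(−1)^0/∏(0,1,0,3,2,2)! = 1/24  (running 1/24)
⟨..|..⟩ = √(1920/7)·(1/24) = +0.690066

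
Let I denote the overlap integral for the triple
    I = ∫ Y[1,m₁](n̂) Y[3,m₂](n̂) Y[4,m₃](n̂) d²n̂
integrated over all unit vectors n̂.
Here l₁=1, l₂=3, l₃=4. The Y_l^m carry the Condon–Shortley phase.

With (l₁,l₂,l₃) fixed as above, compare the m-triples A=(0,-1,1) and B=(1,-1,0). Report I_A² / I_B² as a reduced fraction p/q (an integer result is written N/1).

Shared (l₁,l₂,l₃)=(1,3,4): N and (l;000)² cancel in I_A²/I_B².
A: Δ = 0!·2!·6!/9! = 1/252; Racah Σ t=0..0: t=0:+1/48 = 1/48; ⇒ 3j(1 3 4; 0 -1 1)² = 5/84, sgn -1
B: Δ = 0!·2!·6!/9! = 1/252; Racah Σ t=0..0: t=0:+1/96 = 1/96; ⇒ 3j(1 3 4; 1 -1 0)² = 1/42, sgn +1
I_A²/I_B² = (5/84)/(1/42) = 5/2

5/2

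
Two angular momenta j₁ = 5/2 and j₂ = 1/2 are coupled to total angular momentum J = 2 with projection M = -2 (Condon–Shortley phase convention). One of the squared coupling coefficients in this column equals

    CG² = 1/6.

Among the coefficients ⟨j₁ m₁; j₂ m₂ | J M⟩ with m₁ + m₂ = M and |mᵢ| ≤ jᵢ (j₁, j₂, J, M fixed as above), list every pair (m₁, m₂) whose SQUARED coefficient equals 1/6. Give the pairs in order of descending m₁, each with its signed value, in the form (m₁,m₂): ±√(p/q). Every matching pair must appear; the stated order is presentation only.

Admissible pairs with m₁+m₂ = M = -2: (-5/2,1/2), (-3/2,-1/2)
  (m₁,m₂)=(-3/2,-1/2): CG² = 1/6, CG = +√(1/6)   ← matches the target
  (m₁,m₂)=(-5/2,1/2): CG² = 5/6, CG = −√(5/6)
Pairs with CG² = 1/6: (-3/2,-1/2): +√(1/6)

(-3/2,-1/2): +√(1/6)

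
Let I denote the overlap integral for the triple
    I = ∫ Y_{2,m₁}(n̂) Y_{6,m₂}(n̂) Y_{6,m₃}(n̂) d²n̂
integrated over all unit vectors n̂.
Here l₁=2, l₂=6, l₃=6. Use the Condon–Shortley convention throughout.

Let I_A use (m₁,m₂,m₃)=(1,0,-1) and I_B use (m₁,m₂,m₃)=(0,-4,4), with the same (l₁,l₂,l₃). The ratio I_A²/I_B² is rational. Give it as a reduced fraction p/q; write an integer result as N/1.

7/4

l's match ⇒ only the (l;m) 3-j factors differ between A and B.
A: triangle coeff Δ(2,6,6) = 1/90090; Σ_t [0,1]: t=0:+1/34560 t=1:−1/28800 = -1/172800; (3j)²=1/1430 [(2 6 6; 1 0 -1)], sign=+1
B: triangle coeff Δ(2,6,6) = 1/90090; Σ_t [0,2]: t=0:+1/322560 t=1:−1/362880 t=2:+1/14515200 = 1/2419200; (3j)²=2/5005 [(2 6 6; 0 -4 4)], sign=+1
I_A²/I_B² = (1/1430)/(2/5005) = 7/4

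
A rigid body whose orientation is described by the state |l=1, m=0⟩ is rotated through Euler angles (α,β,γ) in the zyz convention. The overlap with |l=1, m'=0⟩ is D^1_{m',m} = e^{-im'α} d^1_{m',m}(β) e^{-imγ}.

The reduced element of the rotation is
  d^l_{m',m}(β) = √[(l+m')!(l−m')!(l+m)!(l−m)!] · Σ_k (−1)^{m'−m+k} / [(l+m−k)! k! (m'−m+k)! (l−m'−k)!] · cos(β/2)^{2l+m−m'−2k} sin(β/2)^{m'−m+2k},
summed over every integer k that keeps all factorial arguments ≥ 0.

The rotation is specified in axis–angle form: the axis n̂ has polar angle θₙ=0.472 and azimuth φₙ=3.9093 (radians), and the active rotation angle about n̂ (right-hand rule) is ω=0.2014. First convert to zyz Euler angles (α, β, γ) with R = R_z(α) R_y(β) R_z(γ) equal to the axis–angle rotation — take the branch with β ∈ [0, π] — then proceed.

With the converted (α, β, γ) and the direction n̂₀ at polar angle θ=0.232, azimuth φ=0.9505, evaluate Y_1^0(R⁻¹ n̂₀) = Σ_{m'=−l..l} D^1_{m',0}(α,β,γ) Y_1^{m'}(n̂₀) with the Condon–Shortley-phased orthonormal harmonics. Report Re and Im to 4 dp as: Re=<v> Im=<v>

Axis–angle → zyz. n̂ = (sinθₙcosφₙ, sinθₙsinφₙ, cosθₙ) = (-0.327136, -0.315762, +0.890661), ω = 0.2014.
R = I cosω + sinω [n̂]ₓ + (1−cosω) n̂n̂ᵀ gives
  R = [+0.981951, -0.176081, -0.069055; +0.180257, +0.981803, +0.059756; +0.057276, -0.071125, +0.995822]
β = atan2(√(R₁₃²+R₂₃²), R₃₃) = 0.091447; α = atan2(R₂₃, R₁₃) mod 2π = 2.428256; γ = atan2(R₃₂, −R₃₁) mod 2π = 4.034434
Need the full column D^1_{m',0} for m'=−1..1 at α=2.4283, β=0.0914, γ=4.0344.
cos(β/2)=0.998955, sin(β/2)=0.045708
d^1_{-1,0}: single k=1 term ⇒ +0.064573;  D = -0.048829+0.042254i
d^1_{0,0}: k∈[0..1] ⇒ +0.997911 -0.002089 = +0.995822;  D = +0.995822+0.000000i
d^1_{1,0}: single k=0 term ⇒ -0.064573;  D = +0.048829+0.042254i
Y_1^{m'}(θ=0.232,φ=0.9505) and Σ D·Y over m':
  (-0.0488+0.0423i)·(+0.0462-0.0646i)  (+0.9958+0.0000i)·(+0.4755+0.0000i)  (+0.0488+0.0423i)·(-0.0462-0.0646i)
Y_1^0(R⁻¹ n̂) = +0.474478+0.000000i

Re=0.4745 Im=0.0000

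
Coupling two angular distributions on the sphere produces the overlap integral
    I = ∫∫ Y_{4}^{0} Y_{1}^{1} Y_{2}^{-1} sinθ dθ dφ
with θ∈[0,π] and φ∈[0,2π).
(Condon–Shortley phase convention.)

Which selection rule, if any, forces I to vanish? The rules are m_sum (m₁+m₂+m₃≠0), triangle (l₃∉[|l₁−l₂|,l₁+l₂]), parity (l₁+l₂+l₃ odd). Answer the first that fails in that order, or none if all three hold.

azimuthal sum: 0 + 1 − 1 = 0  ✓
l₃ must lie in [3,5]; have l₃=2  ✗
L = 4 + 1 + 2 = 7 (odd)

triangle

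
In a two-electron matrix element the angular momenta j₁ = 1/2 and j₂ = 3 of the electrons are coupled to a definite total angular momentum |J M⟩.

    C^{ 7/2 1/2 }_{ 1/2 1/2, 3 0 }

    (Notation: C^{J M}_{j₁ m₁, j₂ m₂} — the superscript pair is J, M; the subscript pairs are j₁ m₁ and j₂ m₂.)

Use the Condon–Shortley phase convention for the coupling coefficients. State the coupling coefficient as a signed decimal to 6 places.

j₁+j₂−J=0  J+j₁−j₂=1  J−j₁+j₂=6  j₁+j₂+J+1=8
(j₁±m₁, j₂±m₂, J±M) = (1,0,3,3,4,3)
P² = 5184/7
sum k=0..0:
  [0] +1/36 = 1/36
S = 1/36
C² = P²·S² = 4/7 ; C = +0.755929

+√(4/7) = +0.755929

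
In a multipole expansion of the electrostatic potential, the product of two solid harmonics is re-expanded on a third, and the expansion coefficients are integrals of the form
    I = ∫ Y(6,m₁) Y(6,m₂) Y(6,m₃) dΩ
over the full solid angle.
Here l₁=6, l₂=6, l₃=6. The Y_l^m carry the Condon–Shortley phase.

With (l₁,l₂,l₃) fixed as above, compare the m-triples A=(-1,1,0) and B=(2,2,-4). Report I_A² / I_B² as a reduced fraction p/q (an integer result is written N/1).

Shared (l₁,l₂,l₃)=(6,6,6): N and (l;000)² cancel in I_A²/I_B².
A: Δ = 6!·6!·6!/19! = 1/325909584; Racah Σ t=1..6: t=1:−1/62208000 t=2:+1/691200 t=3:−1/82944 t=4:+1/62208 t=5:−1/276480 t=6:+1/10368000 = 1/518400; ⇒ 3j(6 6 6; -1 1 0)² = 100/46189, sgn +1
B: Δ = 6!·6!·6!/19! = 1/325909584; Racah Σ t=2..4: t=2:+1/1658880 t=3:−1/518400 t=4:+1/1658880 = -1/1382400; ⇒ 3j(6 6 6; 2 2 -4)² = 504/46189, sgn -1
I_A²/I_B² = (100/46189)/(504/46189) = 25/126

25/126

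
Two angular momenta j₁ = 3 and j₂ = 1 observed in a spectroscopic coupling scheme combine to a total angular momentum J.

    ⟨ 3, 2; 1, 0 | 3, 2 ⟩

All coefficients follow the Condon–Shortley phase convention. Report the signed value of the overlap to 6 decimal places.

triangle: 1!*5!*1!/8! = 120/40320
(j±m)!: 5!*1!*1!*1!*5!*1! = 14400
prefactor² = (2J+1)*Δ*N² = 300
  k=0: +1/(0!*1!*1!*1!*4!*0!) = 1/24
  k=1: −1/(1!*0!*0!*0!*5!*1!) = -1/120
Σ = 1/30  ⇒  CG² = 300*(1/30)² = 1/3
CG = +√(1/3) = +0.577350

+√(1/3) ≈ +0.577350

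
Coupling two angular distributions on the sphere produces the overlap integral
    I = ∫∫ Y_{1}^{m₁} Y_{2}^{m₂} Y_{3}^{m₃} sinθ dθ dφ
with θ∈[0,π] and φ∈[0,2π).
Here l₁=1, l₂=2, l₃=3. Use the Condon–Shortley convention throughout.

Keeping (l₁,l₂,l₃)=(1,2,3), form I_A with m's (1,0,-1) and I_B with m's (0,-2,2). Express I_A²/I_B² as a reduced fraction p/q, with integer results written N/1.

6/5

Same 1,2,3: normalisation and zero-m 3j drop out of the ratio.
A: Δ: 0! 2! 4! / 7! → 1/105; sum: t=0:+1/8 = 1/8; 3j²(1 2 3; 1 0 -1) = Δ·Π!·Σ² = 2/35  (sign +1)
B: Δ: 0! 2! 4! / 7! → 1/105; sum: t=0:+1/24 = 1/24; 3j²(1 2 3; 0 -2 2) = Δ·Π!·Σ² = 1/21  (sign -1)
I_A²/I_B² = (2/35)/(1/21) = 6/5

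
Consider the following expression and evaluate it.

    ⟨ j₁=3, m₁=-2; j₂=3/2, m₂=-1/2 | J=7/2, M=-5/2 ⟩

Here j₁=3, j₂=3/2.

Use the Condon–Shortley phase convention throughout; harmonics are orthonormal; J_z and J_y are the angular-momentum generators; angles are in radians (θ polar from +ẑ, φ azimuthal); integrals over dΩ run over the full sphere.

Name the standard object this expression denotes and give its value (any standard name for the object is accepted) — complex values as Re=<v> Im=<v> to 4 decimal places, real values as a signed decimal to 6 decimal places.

This is a Clebsch–Gordan (vector-coupling) coefficient.
√[8·1!5!2!/9! · 1!5!1!2!1!6!] = √(6400/7)
  +(−1)^0/∏(0,1,5,1,0,1)! = 1/120  (running 1/120)
  +(−1)^1/∏(1,0,4,0,1,2)! = -1/48  (running -1/80)
⟨..|..⟩ = √(6400/7)·(-1/80) = -0.377964

Clebsch–Gordan coefficient, −√(1/7) ≈ -0.377964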